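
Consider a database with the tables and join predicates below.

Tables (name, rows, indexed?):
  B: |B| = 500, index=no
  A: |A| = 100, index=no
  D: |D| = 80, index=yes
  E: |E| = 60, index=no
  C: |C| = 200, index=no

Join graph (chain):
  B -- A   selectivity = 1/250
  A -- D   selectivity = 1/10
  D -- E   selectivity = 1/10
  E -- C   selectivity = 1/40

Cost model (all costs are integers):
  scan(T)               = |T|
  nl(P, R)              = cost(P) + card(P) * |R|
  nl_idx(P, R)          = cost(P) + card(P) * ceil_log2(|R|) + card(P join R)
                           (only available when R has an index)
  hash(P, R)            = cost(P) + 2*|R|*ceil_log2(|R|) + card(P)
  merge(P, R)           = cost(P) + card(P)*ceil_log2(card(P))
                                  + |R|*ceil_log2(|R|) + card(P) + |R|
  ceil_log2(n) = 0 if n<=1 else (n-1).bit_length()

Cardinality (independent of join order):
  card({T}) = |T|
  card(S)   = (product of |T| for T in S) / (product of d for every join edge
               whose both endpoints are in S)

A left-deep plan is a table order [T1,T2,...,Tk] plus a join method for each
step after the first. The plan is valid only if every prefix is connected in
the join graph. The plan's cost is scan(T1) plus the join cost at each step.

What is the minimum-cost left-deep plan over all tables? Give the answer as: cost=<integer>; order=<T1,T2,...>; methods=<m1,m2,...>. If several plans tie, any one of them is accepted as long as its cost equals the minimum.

cost=18840; order=B,A,D,E,C; methods=hash,hash,hash,hash

Selinger DP (subsets sized 1..n):
  {B}: scan cost=500, card=500
  {A}: scan cost=100, card=100
  {D}: scan cost=80, card=80
  {E}: scan cost=60, card=60
  {C}: scan cost=200, card=200
  {AB}: card=200; try (A,hash)→2400, (B,merge)→5900, (A,merge)→6300, (B,hash)→9200, (B,nl)→50100, (A,nl)→50500; best=2400 via (A,hash)
  {AD}: card=800; try (D,hash)→1320, (A,merge)→1520, (D,merge)→1540, (A,hash)→1560, (D,nl_idx)→1600, (A,nl)→8080 …(+1); best=1320 via (D,hash)
  {DE}: card=480; try (E,hash)→880, (D,nl_idx)→960, (D,merge)→1120, (E,merge)→1140, (D,hash)→1240, (D,nl)→4860 …(+1); best=880 via (E,hash)
  {CE}: card=300; try (E,hash)→1120, (C,merge)→2280, (E,merge)→2420, (C,hash)→3320, (C,nl)→12060, (E,nl)→12200; best=1120 via (E,hash)
  {ABD}: card=1600; try (D,hash)→3720, (D,merge)→4840, (D,nl_idx)→5400, (B,hash)→11120, (B,merge)→15120, (D,nl)→18400 …(+1); best=3720 via (D,hash)
  {ADE}: card=4800; try (A,hash)→2760, (E,hash)→2840, (A,merge)→6480, (E,merge)→10540, (A,nl)→48880, (E,nl)→49320; best=2760 via (A,hash)
  {CDE}: card=2400; try (D,hash)→2540, (C,hash)→4560, (D,merge)→4760, (D,nl_idx)→5620, (C,merge)→7480, (D,nl)→25120 …(+1); best=2540 via (D,hash)
  {ABDE}: card=9600; try (E,hash)→6040, (B,hash)→16560, (E,merge)→23340, (B,merge)→74960, (E,nl)→99720, (B,nl)→2402760; best=6040 via (E,hash)
  {ACDE}: card=24000; try (A,hash)→6340, (C,hash)→10760, (A,merge)→34540, (C,merge)→71760, (A,nl)→242540, (C,nl)→962760; best=6340 via (A,hash)
  {ABCDE}: card=48000; try (C,hash)→18840, (B,hash)→39340, (C,merge)→151840, (B,merge)→395340, (C,nl)→1926040, (B,nl)→12006340; best=18840 via (C,hash)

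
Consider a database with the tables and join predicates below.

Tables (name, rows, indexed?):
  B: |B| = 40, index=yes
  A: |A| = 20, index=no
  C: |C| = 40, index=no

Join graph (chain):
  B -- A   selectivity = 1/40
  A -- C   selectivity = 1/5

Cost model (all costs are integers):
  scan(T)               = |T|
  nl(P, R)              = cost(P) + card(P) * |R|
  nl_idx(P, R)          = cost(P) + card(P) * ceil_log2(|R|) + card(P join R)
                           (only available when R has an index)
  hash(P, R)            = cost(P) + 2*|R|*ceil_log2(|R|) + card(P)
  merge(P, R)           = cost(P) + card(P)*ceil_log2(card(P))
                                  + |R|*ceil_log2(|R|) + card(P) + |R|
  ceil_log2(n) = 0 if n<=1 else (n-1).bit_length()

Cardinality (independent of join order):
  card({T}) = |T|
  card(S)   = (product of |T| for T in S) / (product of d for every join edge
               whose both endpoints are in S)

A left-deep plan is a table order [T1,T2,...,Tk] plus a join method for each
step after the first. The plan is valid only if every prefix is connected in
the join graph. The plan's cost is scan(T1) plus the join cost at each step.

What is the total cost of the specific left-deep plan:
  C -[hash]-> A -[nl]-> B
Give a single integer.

6680

step 1: scan C: cost=40, card=40
step 2: join A via hash
    card(P join A) = 40*20/(5) = 160
    cost = 40 + 2*20*5 + 40 = 280
step 3: join B via nl
    card(P join B) = 160*40/(40) = 160
    cost = 280 + 160*40 = 6680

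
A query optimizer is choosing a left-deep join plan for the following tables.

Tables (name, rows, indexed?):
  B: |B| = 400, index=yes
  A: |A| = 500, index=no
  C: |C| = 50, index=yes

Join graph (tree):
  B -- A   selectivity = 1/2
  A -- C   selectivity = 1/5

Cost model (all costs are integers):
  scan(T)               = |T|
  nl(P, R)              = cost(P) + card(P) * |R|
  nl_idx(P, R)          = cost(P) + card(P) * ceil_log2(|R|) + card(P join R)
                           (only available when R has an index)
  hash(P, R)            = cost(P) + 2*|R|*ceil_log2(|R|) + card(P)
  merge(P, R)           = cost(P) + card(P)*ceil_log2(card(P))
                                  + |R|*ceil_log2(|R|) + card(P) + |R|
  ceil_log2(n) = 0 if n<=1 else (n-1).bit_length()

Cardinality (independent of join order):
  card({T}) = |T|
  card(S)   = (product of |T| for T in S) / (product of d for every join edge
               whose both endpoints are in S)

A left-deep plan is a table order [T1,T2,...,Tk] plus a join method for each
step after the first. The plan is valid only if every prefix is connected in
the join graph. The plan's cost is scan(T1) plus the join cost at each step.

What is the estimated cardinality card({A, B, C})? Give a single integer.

Tables in S: A(500), B(400), C(50)
Edges inside S: B-A(d=2), A-C(d=5)
numerator = 500 * 400 * 50 = 10000000
denominator = 2 * 5 = 10
card(S) = 10000000 / 10 = 1000000

1000000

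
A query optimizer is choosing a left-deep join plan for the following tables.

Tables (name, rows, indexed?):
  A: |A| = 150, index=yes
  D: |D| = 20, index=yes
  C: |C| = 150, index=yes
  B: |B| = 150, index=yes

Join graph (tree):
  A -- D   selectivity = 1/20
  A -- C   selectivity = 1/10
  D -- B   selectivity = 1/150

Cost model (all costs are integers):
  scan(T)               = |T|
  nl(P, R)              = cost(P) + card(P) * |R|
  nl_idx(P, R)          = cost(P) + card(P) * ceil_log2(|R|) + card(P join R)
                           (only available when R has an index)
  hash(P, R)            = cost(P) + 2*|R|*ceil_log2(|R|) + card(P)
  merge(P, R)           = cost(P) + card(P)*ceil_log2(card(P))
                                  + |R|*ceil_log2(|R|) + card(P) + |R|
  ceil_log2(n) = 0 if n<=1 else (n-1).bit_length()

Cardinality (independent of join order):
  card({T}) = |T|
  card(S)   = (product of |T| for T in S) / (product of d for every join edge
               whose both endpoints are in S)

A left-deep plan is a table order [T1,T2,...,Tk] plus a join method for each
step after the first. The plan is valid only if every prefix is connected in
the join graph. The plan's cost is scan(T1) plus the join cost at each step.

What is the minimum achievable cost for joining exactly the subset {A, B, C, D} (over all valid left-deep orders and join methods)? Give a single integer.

3060

Selinger DP over subsets of {A,B,C,D}:
  {A}: scan cost=150, card=150
  {D}: scan cost=20, card=20
  {C}: scan cost=150, card=150
  {B}: scan cost=150, card=150
  {AD}: card=150; try (A,nl_idx)→330, (D,hash)→500, (D,nl_idx)→1050, (A,merge)→1490, (D,merge)→1620, (A,hash)→2440 …(+2); best=330 via (A,nl_idx)
  {AC}: card=2250; try (C,hash)→2700, (A,hash)→2700, (C,merge)→2850, (A,merge)→2850, (C,nl_idx)→3600, (A,nl_idx)→3600 …(+2); best=2700 via (C,hash)
  {BD}: card=20; try (B,nl_idx)→200, (D,hash)→500, (D,nl_idx)→920, (B,merge)→1490, (D,merge)→1620, (B,hash)→2440 …(+2); best=200 via (B,nl_idx)
  {ACD}: card=2250; try (C,hash)→2880, (C,merge)→3030, (C,nl_idx)→3780, (D,hash)→5150, (D,nl_idx)→16200, (C,nl)→22830 …(+2); best=2880 via (C,hash)
  {ABD}: card=150; try (A,nl_idx)→510, (A,merge)→1670, (B,nl_idx)→1680, (A,hash)→2620, (B,hash)→2880, (B,merge)→3030 …(+2); best=510 via (A,nl_idx)
  {ABCD}: card=2250; try (C,hash)→3060, (C,merge)→3210, (C,nl_idx)→3960, (B,hash)→7530, (C,nl)→23010, (B,nl_idx)→23130 …(+2); best=3060 via (C,hash)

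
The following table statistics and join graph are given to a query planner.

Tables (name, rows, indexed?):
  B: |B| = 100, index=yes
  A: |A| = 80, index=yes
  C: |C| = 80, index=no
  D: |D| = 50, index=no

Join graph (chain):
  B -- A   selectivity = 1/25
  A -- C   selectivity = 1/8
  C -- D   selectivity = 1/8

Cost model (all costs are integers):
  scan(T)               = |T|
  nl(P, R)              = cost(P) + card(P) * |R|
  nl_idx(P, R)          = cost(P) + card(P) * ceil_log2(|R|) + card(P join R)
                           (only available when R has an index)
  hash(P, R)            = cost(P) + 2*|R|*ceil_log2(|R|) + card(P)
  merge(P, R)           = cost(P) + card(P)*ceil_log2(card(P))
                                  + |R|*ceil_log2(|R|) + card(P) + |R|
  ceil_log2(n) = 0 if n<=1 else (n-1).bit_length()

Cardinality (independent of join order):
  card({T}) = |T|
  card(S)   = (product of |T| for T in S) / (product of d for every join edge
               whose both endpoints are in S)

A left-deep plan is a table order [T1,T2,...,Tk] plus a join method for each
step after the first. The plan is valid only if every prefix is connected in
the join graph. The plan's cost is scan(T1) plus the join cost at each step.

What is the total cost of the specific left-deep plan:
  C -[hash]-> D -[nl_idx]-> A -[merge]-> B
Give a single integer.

step 1: scan C: cost=80, card=80
step 2: join D via hash
    card(P join D) = 80*50/(8) = 500
    cost = 80 + 2*50*6 + 80 = 760
step 3: join A via nl_idx
    card(P join A) = 500*80/(8) = 5000
    cost = 760 + 500*7 + 5000 = 9260
step 4: join B via merge
    card(P join B) = 5000*100/(25) = 20000
    cost = 9260 + 5000*13 + 100*7 + 5000 + 100 = 80060

80060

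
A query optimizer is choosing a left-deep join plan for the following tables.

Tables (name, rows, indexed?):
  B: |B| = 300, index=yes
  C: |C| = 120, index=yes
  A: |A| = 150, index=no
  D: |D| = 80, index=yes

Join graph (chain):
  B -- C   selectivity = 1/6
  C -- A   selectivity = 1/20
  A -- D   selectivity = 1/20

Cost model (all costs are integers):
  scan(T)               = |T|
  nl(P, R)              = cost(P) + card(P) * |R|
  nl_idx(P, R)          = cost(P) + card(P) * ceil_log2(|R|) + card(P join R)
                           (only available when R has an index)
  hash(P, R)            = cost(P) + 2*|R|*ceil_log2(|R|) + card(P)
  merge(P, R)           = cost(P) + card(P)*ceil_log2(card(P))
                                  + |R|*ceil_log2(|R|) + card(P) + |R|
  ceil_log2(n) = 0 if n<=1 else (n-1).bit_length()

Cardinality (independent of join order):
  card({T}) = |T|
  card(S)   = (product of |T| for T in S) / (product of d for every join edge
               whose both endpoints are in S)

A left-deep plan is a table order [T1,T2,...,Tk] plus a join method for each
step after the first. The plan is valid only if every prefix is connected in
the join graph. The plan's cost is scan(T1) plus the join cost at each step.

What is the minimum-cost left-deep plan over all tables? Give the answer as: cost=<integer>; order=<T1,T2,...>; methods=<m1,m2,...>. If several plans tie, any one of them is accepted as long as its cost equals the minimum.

cost=12700; order=A,D,C,B; methods=hash,hash,hash

Selinger DP (subsets sized 1..n):
  {B}: scan cost=300, card=300
  {C}: scan cost=120, card=120
  {A}: scan cost=150, card=150
  {D}: scan cost=80, card=80
  {BC}: card=6000; try (C,hash)→2280, (B,merge)→4080, (C,merge)→4260, (B,hash)→5640, (B,nl_idx)→7200, (C,nl_idx)→8400 …(+2); best=2280 via (C,hash)
  {AC}: card=900; try (C,hash)→1980, (C,nl_idx)→2100, (A,merge)→2430, (C,merge)→2460, (A,hash)→2640, (A,nl)→18120 …(+1); best=1980 via (C,hash)
  {AD}: card=600; try (D,hash)→1420, (D,nl_idx)→1800, (A,merge)→2070, (D,merge)→2140, (A,hash)→2560, (A,nl)→12080 …(+1); best=1420 via (D,hash)
  {ABC}: card=45000; try (B,hash)→8280, (A,hash)→10680, (B,merge)→14880, (B,nl_idx)→55080, (A,merge)→87630, (B,nl)→271980 …(+1); best=8280 via (B,hash)
  {ACD}: card=3600; try (C,hash)→3700, (D,hash)→4000, (C,merge)→8980, (C,nl_idx)→9220, (D,nl_idx)→11880, (D,merge)→12520 …(+2); best=3700 via (C,hash)
  {ABCD}: card=180000; try (B,hash)→12700, (B,merge)→53500, (D,hash)→54400, (B,nl_idx)→216100, (D,nl_idx)→503280, (D,merge)→773920 …(+2); best=12700 via (B,hash)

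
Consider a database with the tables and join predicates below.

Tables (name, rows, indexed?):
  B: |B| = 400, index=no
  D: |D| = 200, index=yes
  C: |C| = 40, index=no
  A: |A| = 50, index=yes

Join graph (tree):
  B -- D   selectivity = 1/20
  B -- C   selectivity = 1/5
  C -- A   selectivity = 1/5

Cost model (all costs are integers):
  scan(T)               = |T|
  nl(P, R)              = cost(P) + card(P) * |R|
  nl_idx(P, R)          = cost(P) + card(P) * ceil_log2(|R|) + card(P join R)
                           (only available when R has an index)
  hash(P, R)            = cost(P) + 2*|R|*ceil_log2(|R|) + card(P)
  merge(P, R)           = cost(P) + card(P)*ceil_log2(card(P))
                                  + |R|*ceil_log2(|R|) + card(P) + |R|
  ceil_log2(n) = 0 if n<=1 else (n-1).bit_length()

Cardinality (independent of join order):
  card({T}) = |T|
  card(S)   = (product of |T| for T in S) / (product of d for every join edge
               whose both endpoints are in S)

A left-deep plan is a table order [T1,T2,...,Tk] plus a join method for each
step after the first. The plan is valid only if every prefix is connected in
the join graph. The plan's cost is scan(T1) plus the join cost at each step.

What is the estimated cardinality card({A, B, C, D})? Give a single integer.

Tables in S: A(50), B(400), C(40), D(200)
Edges inside S: B-D(d=20), B-C(d=5), C-A(d=5)
numerator = 50 * 400 * 40 * 200 = 160000000
denominator = 20 * 5 * 5 = 500
card(S) = 160000000 / 500 = 320000

320000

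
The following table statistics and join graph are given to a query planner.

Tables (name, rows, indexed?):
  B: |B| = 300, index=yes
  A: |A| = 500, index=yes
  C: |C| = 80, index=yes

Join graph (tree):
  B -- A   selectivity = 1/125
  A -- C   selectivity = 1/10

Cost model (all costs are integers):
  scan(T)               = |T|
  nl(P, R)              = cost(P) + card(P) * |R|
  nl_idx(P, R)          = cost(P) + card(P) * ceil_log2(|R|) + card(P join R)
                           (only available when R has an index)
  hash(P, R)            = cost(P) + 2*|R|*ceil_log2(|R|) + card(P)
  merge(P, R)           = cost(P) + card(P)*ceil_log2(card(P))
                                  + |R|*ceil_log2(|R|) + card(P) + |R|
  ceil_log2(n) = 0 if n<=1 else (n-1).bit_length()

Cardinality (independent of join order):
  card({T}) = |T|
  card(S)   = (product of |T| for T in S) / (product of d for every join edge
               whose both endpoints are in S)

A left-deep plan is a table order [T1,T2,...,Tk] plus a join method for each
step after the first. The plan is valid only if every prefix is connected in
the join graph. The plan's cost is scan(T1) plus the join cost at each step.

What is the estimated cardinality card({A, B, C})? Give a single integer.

9600

Tables in S: A(500), B(300), C(80)
Edges inside S: B-A(d=125), A-C(d=10)
numerator = 500 * 300 * 80 = 12000000
denominator = 125 * 10 = 1250
card(S) = 12000000 / 1250 = 9600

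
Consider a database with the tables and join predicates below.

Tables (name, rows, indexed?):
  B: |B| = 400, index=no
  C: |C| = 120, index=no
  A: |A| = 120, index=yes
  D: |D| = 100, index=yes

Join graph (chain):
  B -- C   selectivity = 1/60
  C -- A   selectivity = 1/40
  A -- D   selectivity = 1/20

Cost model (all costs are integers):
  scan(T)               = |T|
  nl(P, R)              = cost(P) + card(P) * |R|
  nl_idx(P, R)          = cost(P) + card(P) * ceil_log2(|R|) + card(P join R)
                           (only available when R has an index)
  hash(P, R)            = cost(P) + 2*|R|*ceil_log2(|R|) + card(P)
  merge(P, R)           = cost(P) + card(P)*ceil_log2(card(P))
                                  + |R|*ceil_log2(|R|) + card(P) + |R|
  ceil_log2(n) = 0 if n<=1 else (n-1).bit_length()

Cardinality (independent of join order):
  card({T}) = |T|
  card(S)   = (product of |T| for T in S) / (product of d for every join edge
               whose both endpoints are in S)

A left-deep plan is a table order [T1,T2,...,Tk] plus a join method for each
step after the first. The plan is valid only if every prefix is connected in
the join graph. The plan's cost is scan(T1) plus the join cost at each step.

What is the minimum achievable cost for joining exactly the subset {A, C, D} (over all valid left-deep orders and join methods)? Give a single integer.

3080

Selinger DP over subsets of {A,C,D}:
  {C}: scan cost=120, card=120
  {A}: scan cost=120, card=120
  {D}: scan cost=100, card=100
  {AC}: card=360; try (A,nl_idx)→1320, (C,hash)→1920, (A,hash)→1920, (C,merge)→2040, (A,merge)→2040, (C,nl)→14520 …(+1); best=1320 via (A,nl_idx)
  {AD}: card=600; try (A,nl_idx)→1400, (D,nl_idx)→1560, (D,hash)→1640, (A,merge)→1860, (D,merge)→1880, (A,hash)→1880 …(+2); best=1400 via (A,nl_idx)
  {ACD}: card=1800; try (D,hash)→3080, (C,hash)→3680, (D,nl_idx)→5640, (D,merge)→5720, (C,merge)→8960, (D,nl)→37320 …(+1); best=3080 via (D,hash)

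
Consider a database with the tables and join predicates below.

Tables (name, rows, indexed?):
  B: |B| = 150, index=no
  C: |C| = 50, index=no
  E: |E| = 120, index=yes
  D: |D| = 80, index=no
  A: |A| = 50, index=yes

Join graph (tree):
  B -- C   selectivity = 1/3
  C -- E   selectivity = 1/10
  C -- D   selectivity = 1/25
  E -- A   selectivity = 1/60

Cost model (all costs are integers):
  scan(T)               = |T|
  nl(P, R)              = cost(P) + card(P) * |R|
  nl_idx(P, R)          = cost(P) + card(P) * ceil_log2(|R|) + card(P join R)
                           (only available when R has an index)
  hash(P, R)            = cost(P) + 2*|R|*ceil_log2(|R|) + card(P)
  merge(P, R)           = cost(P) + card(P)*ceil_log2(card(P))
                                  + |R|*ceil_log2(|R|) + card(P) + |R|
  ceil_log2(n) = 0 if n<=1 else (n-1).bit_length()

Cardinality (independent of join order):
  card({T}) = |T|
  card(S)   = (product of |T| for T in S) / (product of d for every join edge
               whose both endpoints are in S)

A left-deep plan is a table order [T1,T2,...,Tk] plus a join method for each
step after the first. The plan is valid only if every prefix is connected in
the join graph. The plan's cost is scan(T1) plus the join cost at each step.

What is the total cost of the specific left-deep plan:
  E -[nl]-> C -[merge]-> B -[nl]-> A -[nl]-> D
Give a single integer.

step 1: scan E: cost=120, card=120
step 2: join C via nl
    card(P join C) = 120*50/(10) = 600
    cost = 120 + 120*50 = 6120
step 3: join B via merge
    card(P join B) = 600*150/(3) = 30000
    cost = 6120 + 600*10 + 150*8 + 600 + 150 = 14070
step 4: join A via nl
    card(P join A) = 30000*50/(60) = 25000
    cost = 14070 + 30000*50 = 1514070
step 5: join D via nl
    card(P join D) = 25000*80/(25) = 80000
    cost = 1514070 + 25000*80 = 3514070

3514070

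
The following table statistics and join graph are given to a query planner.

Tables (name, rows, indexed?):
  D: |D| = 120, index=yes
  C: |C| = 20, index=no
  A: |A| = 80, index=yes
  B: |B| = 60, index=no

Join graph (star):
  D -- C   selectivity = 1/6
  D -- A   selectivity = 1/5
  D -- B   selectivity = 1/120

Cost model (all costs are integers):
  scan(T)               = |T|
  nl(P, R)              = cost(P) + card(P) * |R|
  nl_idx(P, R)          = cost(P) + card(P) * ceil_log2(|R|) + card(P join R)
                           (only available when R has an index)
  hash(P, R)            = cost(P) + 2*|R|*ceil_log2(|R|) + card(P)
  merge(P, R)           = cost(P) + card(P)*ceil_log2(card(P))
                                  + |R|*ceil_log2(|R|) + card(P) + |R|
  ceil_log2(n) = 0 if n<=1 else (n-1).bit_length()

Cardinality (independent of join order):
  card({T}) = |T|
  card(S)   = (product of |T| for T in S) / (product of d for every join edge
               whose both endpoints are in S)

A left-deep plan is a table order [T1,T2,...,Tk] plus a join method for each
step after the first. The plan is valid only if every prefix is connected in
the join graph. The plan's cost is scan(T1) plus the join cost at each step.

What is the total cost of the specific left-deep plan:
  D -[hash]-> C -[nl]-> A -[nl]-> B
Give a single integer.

step 1: scan D: cost=120, card=120
step 2: join C via hash
    card(P join C) = 120*20/(6) = 400
    cost = 120 + 2*20*5 + 120 = 440
step 3: join A via nl
    card(P join A) = 400*80/(5) = 6400
    cost = 440 + 400*80 = 32440
step 4: join B via nl
    card(P join B) = 6400*60/(120) = 3200
    cost = 32440 + 6400*60 = 416440

416440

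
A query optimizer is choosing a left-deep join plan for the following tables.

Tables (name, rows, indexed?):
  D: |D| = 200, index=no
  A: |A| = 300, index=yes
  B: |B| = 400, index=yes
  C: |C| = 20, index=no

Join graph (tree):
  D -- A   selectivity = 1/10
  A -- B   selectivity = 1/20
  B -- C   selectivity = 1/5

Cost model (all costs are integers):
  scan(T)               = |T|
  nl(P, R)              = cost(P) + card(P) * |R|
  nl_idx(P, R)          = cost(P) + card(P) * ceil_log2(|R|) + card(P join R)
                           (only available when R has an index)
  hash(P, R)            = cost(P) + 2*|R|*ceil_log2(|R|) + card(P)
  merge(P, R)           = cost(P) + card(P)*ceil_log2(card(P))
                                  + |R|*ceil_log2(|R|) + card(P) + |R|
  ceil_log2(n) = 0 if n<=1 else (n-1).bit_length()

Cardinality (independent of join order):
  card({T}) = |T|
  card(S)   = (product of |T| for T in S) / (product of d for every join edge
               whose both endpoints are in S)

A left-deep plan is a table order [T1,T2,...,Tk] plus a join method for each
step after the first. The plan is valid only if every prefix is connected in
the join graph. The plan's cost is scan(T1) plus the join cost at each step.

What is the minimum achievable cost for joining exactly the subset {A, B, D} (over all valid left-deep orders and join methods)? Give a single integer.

Selinger DP over subsets of {A,B,D}:
  {D}: scan cost=200, card=200
  {A}: scan cost=300, card=300
  {B}: scan cost=400, card=400
  {AD}: card=6000; try (D,hash)→3800, (A,merge)→5000, (D,merge)→5100, (A,hash)→5800, (A,nl_idx)→8000, (A,nl)→60200 …(+1); best=3800 via (D,hash)
  {AB}: card=6000; try (A,hash)→6200, (B,merge)→7300, (A,merge)→7400, (B,hash)→7800, (B,nl_idx)→9000, (A,nl_idx)→10000 …(+2); best=6200 via (A,hash)
  {ABD}: card=120000; try (D,hash)→15400, (B,hash)→17000, (B,merge)→91800, (D,merge)→92000, (B,nl_idx)→177800, (D,nl)→1206200 …(+1); best=15400 via (D,hash)

15400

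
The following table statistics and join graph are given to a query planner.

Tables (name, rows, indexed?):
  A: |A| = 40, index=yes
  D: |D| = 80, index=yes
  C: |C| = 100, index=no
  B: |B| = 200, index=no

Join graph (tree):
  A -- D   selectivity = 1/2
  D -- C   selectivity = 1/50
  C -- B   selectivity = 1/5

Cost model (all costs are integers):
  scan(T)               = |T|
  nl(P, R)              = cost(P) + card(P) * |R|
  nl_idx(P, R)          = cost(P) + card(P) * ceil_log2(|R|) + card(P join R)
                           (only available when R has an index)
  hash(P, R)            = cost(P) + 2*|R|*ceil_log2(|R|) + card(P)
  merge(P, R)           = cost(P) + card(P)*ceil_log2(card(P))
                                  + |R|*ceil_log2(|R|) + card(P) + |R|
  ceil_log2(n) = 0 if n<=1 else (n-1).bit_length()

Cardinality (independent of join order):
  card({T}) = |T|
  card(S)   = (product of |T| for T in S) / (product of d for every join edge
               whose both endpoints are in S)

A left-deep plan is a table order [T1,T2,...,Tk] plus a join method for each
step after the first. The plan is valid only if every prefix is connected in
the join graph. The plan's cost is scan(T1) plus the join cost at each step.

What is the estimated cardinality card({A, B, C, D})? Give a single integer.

Tables in S: A(40), B(200), C(100), D(80)
Edges inside S: A-D(d=2), D-C(d=50), C-B(d=5)
numerator = 40 * 200 * 100 * 80 = 64000000
denominator = 2 * 50 * 5 = 500
card(S) = 64000000 / 500 = 128000

128000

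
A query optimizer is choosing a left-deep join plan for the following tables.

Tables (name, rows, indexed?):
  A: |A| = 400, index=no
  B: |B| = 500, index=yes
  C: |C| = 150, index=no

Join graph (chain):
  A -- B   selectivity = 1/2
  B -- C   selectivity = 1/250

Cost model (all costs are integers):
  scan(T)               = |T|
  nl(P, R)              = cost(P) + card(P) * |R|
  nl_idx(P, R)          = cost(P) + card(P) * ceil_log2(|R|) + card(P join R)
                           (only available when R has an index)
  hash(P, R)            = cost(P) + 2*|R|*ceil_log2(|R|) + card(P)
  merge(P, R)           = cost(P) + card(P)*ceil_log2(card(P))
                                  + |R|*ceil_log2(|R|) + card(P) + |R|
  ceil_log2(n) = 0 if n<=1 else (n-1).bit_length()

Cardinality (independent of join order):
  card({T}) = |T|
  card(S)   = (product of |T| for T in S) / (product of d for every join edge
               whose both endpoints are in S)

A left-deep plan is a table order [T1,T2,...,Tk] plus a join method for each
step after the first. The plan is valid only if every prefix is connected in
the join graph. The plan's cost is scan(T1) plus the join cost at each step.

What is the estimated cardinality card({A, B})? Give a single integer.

Tables in S: A(400), B(500)
Edges inside S: A-B(d=2)
numerator = 400 * 500 = 200000
denominator = 2 = 2
card(S) = 200000 / 2 = 100000

100000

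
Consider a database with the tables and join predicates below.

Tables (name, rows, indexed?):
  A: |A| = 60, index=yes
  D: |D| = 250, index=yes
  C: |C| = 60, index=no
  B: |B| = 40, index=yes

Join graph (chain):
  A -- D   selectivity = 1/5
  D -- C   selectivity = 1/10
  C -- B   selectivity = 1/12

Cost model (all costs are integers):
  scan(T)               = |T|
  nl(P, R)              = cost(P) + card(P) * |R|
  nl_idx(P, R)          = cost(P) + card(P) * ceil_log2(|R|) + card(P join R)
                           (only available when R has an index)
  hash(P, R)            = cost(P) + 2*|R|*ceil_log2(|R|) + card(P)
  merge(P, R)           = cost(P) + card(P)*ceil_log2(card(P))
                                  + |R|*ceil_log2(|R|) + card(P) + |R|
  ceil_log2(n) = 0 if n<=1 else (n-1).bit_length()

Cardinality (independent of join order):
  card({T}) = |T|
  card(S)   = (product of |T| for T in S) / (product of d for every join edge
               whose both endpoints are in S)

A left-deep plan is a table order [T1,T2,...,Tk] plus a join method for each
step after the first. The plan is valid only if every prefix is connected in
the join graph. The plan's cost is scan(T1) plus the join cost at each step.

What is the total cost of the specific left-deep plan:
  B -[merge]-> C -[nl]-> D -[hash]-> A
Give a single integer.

56460

step 1: scan B: cost=40, card=40
step 2: join C via merge
    card(P join C) = 40*60/(12) = 200
    cost = 40 + 40*6 + 60*6 + 40 + 60 = 740
step 3: join D via nl
    card(P join D) = 200*250/(10) = 5000
    cost = 740 + 200*250 = 50740
step 4: join A via hash
    card(P join A) = 5000*60/(5) = 60000
    cost = 50740 + 2*60*6 + 5000 = 56460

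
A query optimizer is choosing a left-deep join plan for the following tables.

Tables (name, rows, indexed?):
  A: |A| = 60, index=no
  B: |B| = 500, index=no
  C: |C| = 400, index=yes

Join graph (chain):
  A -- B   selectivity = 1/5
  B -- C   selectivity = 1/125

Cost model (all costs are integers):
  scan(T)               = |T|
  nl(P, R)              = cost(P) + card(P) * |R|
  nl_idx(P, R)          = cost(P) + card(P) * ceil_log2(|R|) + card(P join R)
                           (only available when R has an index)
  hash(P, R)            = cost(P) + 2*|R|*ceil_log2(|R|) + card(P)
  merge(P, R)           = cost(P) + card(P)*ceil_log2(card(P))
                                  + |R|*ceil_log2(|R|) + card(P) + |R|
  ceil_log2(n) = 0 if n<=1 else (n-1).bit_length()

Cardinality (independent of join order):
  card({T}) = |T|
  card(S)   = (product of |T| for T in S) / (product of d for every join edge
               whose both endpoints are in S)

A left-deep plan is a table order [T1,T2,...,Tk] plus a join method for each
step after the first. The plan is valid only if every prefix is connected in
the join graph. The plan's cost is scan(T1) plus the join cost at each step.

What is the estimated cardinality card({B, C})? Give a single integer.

Tables in S: B(500), C(400)
Edges inside S: B-C(d=125)
numerator = 500 * 400 = 200000
denominator = 125 = 125
card(S) = 200000 / 125 = 1600

1600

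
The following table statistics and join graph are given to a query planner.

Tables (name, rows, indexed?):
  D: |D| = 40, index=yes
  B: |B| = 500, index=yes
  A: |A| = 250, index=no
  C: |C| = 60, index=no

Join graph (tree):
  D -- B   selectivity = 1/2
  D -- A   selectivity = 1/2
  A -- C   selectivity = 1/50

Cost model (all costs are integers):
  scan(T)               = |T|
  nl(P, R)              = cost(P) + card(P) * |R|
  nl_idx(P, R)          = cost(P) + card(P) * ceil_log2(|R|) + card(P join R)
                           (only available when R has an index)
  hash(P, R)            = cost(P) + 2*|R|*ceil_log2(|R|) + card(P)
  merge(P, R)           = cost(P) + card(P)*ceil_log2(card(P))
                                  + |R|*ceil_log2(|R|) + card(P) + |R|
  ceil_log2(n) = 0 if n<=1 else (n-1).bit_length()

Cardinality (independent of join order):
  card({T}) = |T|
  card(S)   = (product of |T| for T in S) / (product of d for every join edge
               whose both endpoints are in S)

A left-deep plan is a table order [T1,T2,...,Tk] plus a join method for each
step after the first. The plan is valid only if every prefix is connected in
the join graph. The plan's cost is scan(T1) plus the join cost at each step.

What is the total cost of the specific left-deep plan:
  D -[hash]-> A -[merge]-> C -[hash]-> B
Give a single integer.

89500

step 1: scan D: cost=40, card=40
step 2: join A via hash
    card(P join A) = 40*250/(2) = 5000
    cost = 40 + 2*250*8 + 40 = 4080
step 3: join C via merge
    card(P join C) = 5000*60/(50) = 6000
    cost = 4080 + 5000*13 + 60*6 + 5000 + 60 = 74500
step 4: join B via hash
    card(P join B) = 6000*500/(2) = 1500000
    cost = 74500 + 2*500*9 + 6000 = 89500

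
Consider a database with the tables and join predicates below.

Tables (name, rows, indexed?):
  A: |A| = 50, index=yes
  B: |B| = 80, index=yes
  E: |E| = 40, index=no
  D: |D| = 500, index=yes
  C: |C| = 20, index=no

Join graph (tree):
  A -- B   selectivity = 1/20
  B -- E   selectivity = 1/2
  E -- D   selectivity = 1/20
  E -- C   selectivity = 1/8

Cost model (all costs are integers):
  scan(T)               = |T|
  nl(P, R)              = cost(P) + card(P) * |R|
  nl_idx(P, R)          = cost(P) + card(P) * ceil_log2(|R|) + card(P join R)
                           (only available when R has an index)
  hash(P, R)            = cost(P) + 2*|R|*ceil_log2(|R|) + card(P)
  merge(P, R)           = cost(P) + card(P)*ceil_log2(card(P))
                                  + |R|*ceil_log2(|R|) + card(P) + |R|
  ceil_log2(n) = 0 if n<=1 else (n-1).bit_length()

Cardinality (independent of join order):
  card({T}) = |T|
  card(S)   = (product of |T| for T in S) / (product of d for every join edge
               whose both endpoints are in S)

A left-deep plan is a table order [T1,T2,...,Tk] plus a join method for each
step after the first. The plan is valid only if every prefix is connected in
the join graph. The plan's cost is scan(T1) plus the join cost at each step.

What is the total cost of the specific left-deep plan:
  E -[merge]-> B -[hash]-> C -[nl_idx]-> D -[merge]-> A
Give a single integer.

1939110

step 1: scan E: cost=40, card=40
step 2: join B via merge
    card(P join B) = 40*80/(2) = 1600
    cost = 40 + 40*6 + 80*7 + 40 + 80 = 960
step 3: join C via hash
    card(P join C) = 1600*20/(8) = 4000
    cost = 960 + 2*20*5 + 1600 = 2760
step 4: join D via nl_idx
    card(P join D) = 4000*500/(20) = 100000
    cost = 2760 + 4000*9 + 100000 = 138760
step 5: join A via merge
    card(P join A) = 100000*50/(20) = 250000
    cost = 138760 + 100000*17 + 50*6 + 100000 + 50 = 1939110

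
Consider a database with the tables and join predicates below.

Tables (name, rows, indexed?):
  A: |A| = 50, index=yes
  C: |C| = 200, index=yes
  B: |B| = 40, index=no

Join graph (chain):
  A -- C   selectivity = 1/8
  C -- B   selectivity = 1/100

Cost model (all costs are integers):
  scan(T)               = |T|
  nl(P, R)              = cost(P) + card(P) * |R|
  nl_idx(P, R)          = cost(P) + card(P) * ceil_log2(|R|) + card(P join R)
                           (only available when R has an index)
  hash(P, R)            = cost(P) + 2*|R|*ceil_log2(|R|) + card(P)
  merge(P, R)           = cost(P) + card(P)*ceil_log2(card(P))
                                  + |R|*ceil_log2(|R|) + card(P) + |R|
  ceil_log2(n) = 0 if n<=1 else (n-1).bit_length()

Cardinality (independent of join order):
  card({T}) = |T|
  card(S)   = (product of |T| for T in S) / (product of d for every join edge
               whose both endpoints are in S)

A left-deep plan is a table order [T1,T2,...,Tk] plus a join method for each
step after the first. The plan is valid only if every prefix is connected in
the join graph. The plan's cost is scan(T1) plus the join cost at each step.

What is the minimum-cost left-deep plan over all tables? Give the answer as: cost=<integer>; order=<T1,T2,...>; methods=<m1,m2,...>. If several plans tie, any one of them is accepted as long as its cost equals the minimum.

Selinger DP (subsets sized 1..n):
  {A}: scan cost=50, card=50
  {C}: scan cost=200, card=200
  {B}: scan cost=40, card=40
  {AC}: card=1250; try (A,hash)→1000, (C,nl_idx)→1700, (C,merge)→2200, (A,merge)→2350, (A,nl_idx)→2650, (C,hash)→3300 …(+2); best=1000 via (A,hash)
  {BC}: card=80; try (C,nl_idx)→440, (B,hash)→880, (C,merge)→2120, (B,merge)→2280, (C,hash)→3280, (C,nl)→8040 …(+1); best=440 via (C,nl_idx)
  {ABC}: card=500; try (A,hash)→1120, (A,nl_idx)→1420, (A,merge)→1430, (B,hash)→2730, (A,nl)→4440, (B,merge)→16280 …(+1); best=1120 via (A,hash)

cost=1120; order=B,C,A; methods=nl_idx,hash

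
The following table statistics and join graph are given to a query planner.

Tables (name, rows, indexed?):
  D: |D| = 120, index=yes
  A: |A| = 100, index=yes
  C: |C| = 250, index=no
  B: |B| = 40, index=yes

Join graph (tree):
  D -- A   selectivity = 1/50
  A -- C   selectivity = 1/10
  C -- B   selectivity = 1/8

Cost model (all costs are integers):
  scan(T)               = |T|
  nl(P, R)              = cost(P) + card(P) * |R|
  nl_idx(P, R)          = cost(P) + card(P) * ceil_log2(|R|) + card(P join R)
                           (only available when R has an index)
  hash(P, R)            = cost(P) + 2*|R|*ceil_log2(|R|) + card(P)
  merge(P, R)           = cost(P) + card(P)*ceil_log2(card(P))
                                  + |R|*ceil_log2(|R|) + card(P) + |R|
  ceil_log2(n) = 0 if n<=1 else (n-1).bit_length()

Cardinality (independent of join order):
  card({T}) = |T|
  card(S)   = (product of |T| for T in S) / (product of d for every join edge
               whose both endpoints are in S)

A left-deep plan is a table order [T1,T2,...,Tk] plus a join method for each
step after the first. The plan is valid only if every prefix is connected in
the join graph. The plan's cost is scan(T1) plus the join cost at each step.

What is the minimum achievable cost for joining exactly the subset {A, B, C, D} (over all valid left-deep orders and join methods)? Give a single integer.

11760

Selinger DP over subsets of {A,B,C,D}:
  {D}: scan cost=120, card=120
  {A}: scan cost=100, card=100
  {C}: scan cost=250, card=250
  {B}: scan cost=40, card=40
  {AD}: card=240; try (D,nl_idx)→1040, (A,nl_idx)→1200, (A,hash)→1640, (D,merge)→1860, (D,hash)→1880, (A,merge)→1880 …(+2); best=1040 via (D,nl_idx)
  {AC}: card=2500; try (A,hash)→1900, (C,merge)→3150, (A,merge)→3300, (C,hash)→4200, (A,nl_idx)→4500, (C,nl)→25100 …(+1); best=1900 via (A,hash)
  {BC}: card=1250; try (B,hash)→980, (C,merge)→2570, (B,merge)→2780, (B,nl_idx)→3000, (C,hash)→4080, (C,nl)→10040 …(+1); best=980 via (B,hash)
  {ACD}: card=6000; try (C,hash)→5280, (C,merge)→5450, (D,hash)→6080, (D,nl_idx)→25400, (D,merge)→35360, (C,nl)→61040 …(+1); best=5280 via (C,hash)
  {ABC}: card=12500; try (A,hash)→3630, (B,hash)→4880, (A,merge)→16780, (A,nl_idx)→22230, (B,nl_idx)→29400, (B,merge)→34680 …(+2); best=3630 via (A,hash)
  {ABCD}: card=30000; try (B,hash)→11760, (D,hash)→17810, (B,nl_idx)→71280, (B,merge)→89560, (D,nl_idx)→121130, (D,merge)→192090 …(+2); best=11760 via (B,hash)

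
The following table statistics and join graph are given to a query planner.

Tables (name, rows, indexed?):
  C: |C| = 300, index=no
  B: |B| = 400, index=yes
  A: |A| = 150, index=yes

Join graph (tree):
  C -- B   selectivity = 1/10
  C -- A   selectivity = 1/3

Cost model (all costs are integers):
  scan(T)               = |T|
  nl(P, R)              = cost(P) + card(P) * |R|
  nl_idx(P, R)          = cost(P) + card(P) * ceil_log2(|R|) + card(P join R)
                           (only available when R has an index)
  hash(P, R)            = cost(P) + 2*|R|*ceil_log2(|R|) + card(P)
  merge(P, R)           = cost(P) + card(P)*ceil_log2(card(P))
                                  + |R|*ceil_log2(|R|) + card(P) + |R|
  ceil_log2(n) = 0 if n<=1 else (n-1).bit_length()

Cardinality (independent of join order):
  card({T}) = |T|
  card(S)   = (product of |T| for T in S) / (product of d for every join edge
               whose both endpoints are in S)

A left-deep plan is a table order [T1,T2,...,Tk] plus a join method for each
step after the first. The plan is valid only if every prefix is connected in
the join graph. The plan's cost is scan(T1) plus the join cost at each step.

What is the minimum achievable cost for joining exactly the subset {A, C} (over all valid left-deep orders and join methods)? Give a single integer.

Selinger DP over subsets of {A,C}:
  {C}: scan cost=300, card=300
  {A}: scan cost=150, card=150
  {AC}: card=15000; try (A,hash)→3000, (C,merge)→4500, (A,merge)→4650, (C,hash)→5700, (A,nl_idx)→17700, (C,nl)→45150 …(+1); best=3000 via (A,hash)

3000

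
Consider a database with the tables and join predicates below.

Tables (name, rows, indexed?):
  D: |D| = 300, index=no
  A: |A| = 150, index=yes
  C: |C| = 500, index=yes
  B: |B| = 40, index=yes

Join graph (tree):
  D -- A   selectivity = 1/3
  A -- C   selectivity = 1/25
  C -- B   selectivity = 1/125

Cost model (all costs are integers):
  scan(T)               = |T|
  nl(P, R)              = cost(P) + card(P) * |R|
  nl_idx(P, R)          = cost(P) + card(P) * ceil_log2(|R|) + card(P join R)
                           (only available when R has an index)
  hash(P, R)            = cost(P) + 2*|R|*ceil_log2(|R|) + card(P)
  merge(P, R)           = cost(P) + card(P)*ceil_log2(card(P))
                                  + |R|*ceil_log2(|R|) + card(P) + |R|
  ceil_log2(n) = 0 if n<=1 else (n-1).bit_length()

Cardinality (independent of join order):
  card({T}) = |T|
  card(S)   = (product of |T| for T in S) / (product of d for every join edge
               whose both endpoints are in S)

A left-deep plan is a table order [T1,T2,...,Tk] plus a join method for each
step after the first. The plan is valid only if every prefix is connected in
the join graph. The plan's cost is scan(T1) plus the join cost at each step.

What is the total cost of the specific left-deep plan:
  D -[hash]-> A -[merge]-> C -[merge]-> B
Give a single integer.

6233280

step 1: scan D: cost=300, card=300
step 2: join A via hash
    card(P join A) = 300*150/(3) = 15000
    cost = 300 + 2*150*8 + 300 = 3000
step 3: join C via merge
    card(P join C) = 15000*500/(25) = 300000
    cost = 3000 + 15000*14 + 500*9 + 15000 + 500 = 233000
step 4: join B via merge
    card(P join B) = 300000*40/(125) = 96000
    cost = 233000 + 300000*19 + 40*6 + 300000 + 40 = 6233280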